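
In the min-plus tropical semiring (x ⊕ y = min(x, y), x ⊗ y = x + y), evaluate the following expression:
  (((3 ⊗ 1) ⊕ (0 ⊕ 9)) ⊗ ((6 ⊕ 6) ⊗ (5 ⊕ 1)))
(((3 ⊗ 1) ⊕ (0 ⊕ 9)) ⊗ ((6 ⊕ 6) ⊗ (5 ⊕ 1))) = 7

Expand innermost to outermost. Recall ⊕ takes the minimum of its arguments and ⊗ takes their sum. Working out the expression (((3 ⊗ 1) ⊕ (0 ⊕ 9)) ⊗ ((6 ⊕ 6) ⊗ (5 ⊕ 1))) gives 7.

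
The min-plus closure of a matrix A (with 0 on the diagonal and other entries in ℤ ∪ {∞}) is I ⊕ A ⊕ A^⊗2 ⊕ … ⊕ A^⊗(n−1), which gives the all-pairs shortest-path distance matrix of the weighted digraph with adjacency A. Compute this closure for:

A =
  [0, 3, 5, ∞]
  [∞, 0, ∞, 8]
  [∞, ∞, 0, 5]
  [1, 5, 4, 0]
Closure =
  [0, 3, 5, 10]
  [9, 0, 12, 8]
  [6, 9, 0, 5]
  [1, 4, 4, 0]

This is the Floyd-Warshall all-pairs shortest-path computation. For each intermediate vertex k = 0, 1, …, 3, update dist[i][j] ← min(dist[i][j], dist[i][k] + dist[k][j]). The final matrix gives, for each (i, j), the minimum total weight of any directed path from i to j (possibly empty when i = j).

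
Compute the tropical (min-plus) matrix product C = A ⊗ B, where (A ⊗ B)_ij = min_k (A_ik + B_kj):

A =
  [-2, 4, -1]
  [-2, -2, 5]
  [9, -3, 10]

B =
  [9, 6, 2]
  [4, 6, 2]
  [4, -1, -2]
A ⊗ B =
  [3, -2, -3]
  [2, 4, 0]
  [1, 3, -1]

Apply the min-plus product entry-by-entry:
  C[0][0] = min over k of (A[0][0] + B[0][0] = -2 + 9 = 7, A[0][1] + B[1][0] = 4 + 4 = 8, A[0][2] + B[2][0] = -1 + 4 = 3) = 3 (attained at k = 2)
  C[0][1] = min over k of (A[0][0] + B[0][1] = -2 + 6 = 4, A[0][1] + B[1][1] = 4 + 6 = 10, A[0][2] + B[2][1] = -1 + -1 = -2) = -2 (attained at k = 2)
  C[0][2] = min over k of (A[0][0] + B[0][2] = -2 + 2 = 0, A[0][1] + B[1][2] = 4 + 2 = 6, A[0][2] + B[2][2] = -1 + -2 = -3) = -3 (attained at k = 2)
  C[1][0] = min over k of (A[1][0] + B[0][0] = -2 + 9 = 7, A[1][1] + B[1][0] = -2 + 4 = 2, A[1][2] + B[2][0] = 5 + 4 = 9) = 2 (attained at k = 1)
  C[1][1] = min over k of (A[1][0] + B[0][1] = -2 + 6 = 4, A[1][1] + B[1][1] = -2 + 6 = 4, A[1][2] + B[2][1] = 5 + -1 = 4) = 4 (attained at k = 0)
  C[1][2] = min over k of (A[1][0] + B[0][2] = -2 + 2 = 0, A[1][1] + B[1][2] = -2 + 2 = 0, A[1][2] + B[2][2] = 5 + -2 = 3) = 0 (attained at k = 0)
  C[2][0] = min over k of (A[2][0] + B[0][0] = 9 + 9 = 18, A[2][1] + B[1][0] = -3 + 4 = 1, A[2][2] + B[2][0] = 10 + 4 = 14) = 1 (attained at k = 1)
  C[2][1] = min over k of (A[2][0] + B[0][1] = 9 + 6 = 15, A[2][1] + B[1][1] = -3 + 6 = 3, A[2][2] + B[2][1] = 10 + -1 = 9) = 3 (attained at k = 1)
  C[2][2] = min over k of (A[2][0] + B[0][2] = 9 + 2 = 11, A[2][1] + B[1][2] = -3 + 2 = -1, A[2][2] + B[2][2] = 10 + -2 = 8) = -1 (attained at k = 1)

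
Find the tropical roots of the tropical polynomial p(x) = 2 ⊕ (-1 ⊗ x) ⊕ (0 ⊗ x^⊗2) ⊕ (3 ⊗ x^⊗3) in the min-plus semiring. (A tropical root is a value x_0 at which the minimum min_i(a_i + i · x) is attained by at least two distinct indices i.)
Roots: {-3, -1, 3}

Each tropical root is a break point of the lower envelope of the lines y = a_i + i · x (there are 4 lines, with slopes 0, 1, ..., 3). Only the lines that attain the minimum somewhere contribute to roots; other lines are dominated. Here the surviving (envelope) indices are i = 3, i = 2, i = 1, i = 0.
Intersections between consecutive envelope lines give the roots: for adjacent envelope indices i < j the intersection is x = (a_i − a_j) / (j − i). Reading off the sorted break points: {-3, -1, 3}.
Verification: at each break x_0, at least two indices attain the minimum of min_i(a_i + i · x_0).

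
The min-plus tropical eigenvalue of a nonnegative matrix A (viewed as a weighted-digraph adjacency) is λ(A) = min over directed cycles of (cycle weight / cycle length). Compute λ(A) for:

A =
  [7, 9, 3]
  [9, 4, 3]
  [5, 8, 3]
λ(A) = 3

Enumerate directed cycles and compute their means (weight / length). Sample:
  cycle 0 → 0: weight = 7, length = 1, mean = 7/1 ≈ 7.000
  cycle 1 → 1: weight = 4, length = 1, mean = 4/1 ≈ 4.000
  cycle 2 → 2: weight = 3, length = 1, mean = 3/1 ≈ 3.000
  cycle 0 → 1 → 0: weight = 18, length = 2, mean = 18/2 ≈ 9.000
  cycle 0 → 2 → 0: weight = 8, length = 2, mean = 8/2 ≈ 4.000
  cycle 1 → 0 → 1: weight = 18, length = 2, mean = 18/2 ≈ 9.000
Minimum mean = 3.000, attained e.g. along the cycle 2 → 2 with weight 3 and length 1. So λ(A) = 3/1 = 3.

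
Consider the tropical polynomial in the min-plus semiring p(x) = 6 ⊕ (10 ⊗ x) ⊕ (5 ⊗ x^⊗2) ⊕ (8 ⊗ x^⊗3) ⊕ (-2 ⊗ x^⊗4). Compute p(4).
p(4) = 6

A tropical monomial a ⊗ x^⊗i evaluates to a + i · x. Evaluating each term at x = 4:
  Term 0 contributes 6 + 0 · 4 = 6
  Term 1 contributes 10 + 1 · 4 = 14
  Term 2 contributes 5 + 2 · 4 = 13
  Term 3 contributes 8 + 3 · 4 = 20
  Term 4 contributes -2 + 4 · 4 = 14
p(4) = ⊕ of these = min[6, 14, 13, 20, 14] = 6.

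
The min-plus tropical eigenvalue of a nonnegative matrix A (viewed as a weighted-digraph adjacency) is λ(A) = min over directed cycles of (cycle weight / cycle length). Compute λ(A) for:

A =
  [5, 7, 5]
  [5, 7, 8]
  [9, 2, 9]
λ(A) = 4

Enumerate directed cycles and compute their means (weight / length). Sample:
  cycle 0 → 0: weight = 5, length = 1, mean = 5/1 ≈ 5.000
  cycle 1 → 1: weight = 7, length = 1, mean = 7/1 ≈ 7.000
  cycle 2 → 2: weight = 9, length = 1, mean = 9/1 ≈ 9.000
  cycle 0 → 1 → 0: weight = 12, length = 2, mean = 12/2 ≈ 6.000
  cycle 0 → 2 → 0: weight = 14, length = 2, mean = 14/2 ≈ 7.000
  cycle 1 → 0 → 1: weight = 12, length = 2, mean = 12/2 ≈ 6.000
Minimum mean = 4.000, attained e.g. along the cycle 0 → 2 → 1 → 0 with weight 12 and length 3. So λ(A) = 12/3 = 4.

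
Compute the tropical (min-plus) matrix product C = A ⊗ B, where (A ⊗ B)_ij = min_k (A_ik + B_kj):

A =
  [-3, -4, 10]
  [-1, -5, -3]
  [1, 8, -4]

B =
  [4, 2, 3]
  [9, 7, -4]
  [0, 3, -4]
A ⊗ B =
  [1, -1, -8]
  [-3, 0, -9]
  [-4, -1, -8]

Apply the min-plus product entry-by-entry:
  C[0][0] = min over k of (A[0][0] + B[0][0] = -3 + 4 = 1, A[0][1] + B[1][0] = -4 + 9 = 5, A[0][2] + B[2][0] = 10 + 0 = 10) = 1 (attained at k = 0)
  C[0][1] = min over k of (A[0][0] + B[0][1] = -3 + 2 = -1, A[0][1] + B[1][1] = -4 + 7 = 3, A[0][2] + B[2][1] = 10 + 3 = 13) = -1 (attained at k = 0)
  C[0][2] = min over k of (A[0][0] + B[0][2] = -3 + 3 = 0, A[0][1] + B[1][2] = -4 + -4 = -8, A[0][2] + B[2][2] = 10 + -4 = 6) = -8 (attained at k = 1)
  C[1][0] = min over k of (A[1][0] + B[0][0] = -1 + 4 = 3, A[1][1] + B[1][0] = -5 + 9 = 4, A[1][2] + B[2][0] = -3 + 0 = -3) = -3 (attained at k = 2)
  C[1][1] = min over k of (A[1][0] + B[0][1] = -1 + 2 = 1, A[1][1] + B[1][1] = -5 + 7 = 2, A[1][2] + B[2][1] = -3 + 3 = 0) = 0 (attained at k = 2)
  C[1][2] = min over k of (A[1][0] + B[0][2] = -1 + 3 = 2, A[1][1] + B[1][2] = -5 + -4 = -9, A[1][2] + B[2][2] = -3 + -4 = -7) = -9 (attained at k = 1)
  C[2][0] = min over k of (A[2][0] + B[0][0] = 1 + 4 = 5, A[2][1] + B[1][0] = 8 + 9 = 17, A[2][2] + B[2][0] = -4 + 0 = -4) = -4 (attained at k = 2)
  C[2][1] = min over k of (A[2][0] + B[0][1] = 1 + 2 = 3, A[2][1] + B[1][1] = 8 + 7 = 15, A[2][2] + B[2][1] = -4 + 3 = -1) = -1 (attained at k = 2)
  C[2][2] = min over k of (A[2][0] + B[0][2] = 1 + 3 = 4, A[2][1] + B[1][2] = 8 + -4 = 4, A[2][2] + B[2][2] = -4 + -4 = -8) = -8 (attained at k = 2)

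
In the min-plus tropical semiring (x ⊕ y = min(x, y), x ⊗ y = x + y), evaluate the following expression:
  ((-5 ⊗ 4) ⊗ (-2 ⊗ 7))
((-5 ⊗ 4) ⊗ (-2 ⊗ 7)) = 4

Expand innermost to outermost. Recall ⊕ takes the minimum of its arguments and ⊗ takes their sum. Working out the expression ((-5 ⊗ 4) ⊗ (-2 ⊗ 7)) gives 4.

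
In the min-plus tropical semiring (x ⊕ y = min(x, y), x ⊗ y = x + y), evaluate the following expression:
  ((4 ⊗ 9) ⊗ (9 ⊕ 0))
((4 ⊗ 9) ⊗ (9 ⊕ 0)) = 13

Expand innermost to outermost. Recall ⊕ takes the minimum of its arguments and ⊗ takes their sum. Working out the expression ((4 ⊗ 9) ⊗ (9 ⊕ 0)) gives 13.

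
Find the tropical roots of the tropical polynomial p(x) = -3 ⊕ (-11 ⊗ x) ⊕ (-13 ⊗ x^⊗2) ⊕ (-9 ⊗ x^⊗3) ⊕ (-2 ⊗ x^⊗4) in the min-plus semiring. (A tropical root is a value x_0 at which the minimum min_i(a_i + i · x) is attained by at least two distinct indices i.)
Roots: {-7, -4, 2, 8}

Each tropical root is a break point of the lower envelope of the lines y = a_i + i · x (there are 5 lines, with slopes 0, 1, ..., 4). Only the lines that attain the minimum somewhere contribute to roots; other lines are dominated. Here the surviving (envelope) indices are i = 4, i = 3, i = 2, i = 1, i = 0.
Intersections between consecutive envelope lines give the roots: for adjacent envelope indices i < j the intersection is x = (a_i − a_j) / (j − i). Reading off the sorted break points: {-7, -4, 2, 8}.
Verification: at each break x_0, at least two indices attain the minimum of min_i(a_i + i · x_0).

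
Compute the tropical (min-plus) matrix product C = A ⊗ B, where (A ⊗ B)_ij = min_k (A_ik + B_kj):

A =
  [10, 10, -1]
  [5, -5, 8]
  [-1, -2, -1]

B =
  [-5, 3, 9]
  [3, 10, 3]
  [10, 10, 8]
A ⊗ B =
  [5, 9, 7]
  [-2, 5, -2]
  [-6, 2, 1]

Apply the min-plus product entry-by-entry:
  C[0][0] = min over k of (A[0][0] + B[0][0] = 10 + -5 = 5, A[0][1] + B[1][0] = 10 + 3 = 13, A[0][2] + B[2][0] = -1 + 10 = 9) = 5 (attained at k = 0)
  C[0][1] = min over k of (A[0][0] + B[0][1] = 10 + 3 = 13, A[0][1] + B[1][1] = 10 + 10 = 20, A[0][2] + B[2][1] = -1 + 10 = 9) = 9 (attained at k = 2)
  C[0][2] = min over k of (A[0][0] + B[0][2] = 10 + 9 = 19, A[0][1] + B[1][2] = 10 + 3 = 13, A[0][2] + B[2][2] = -1 + 8 = 7) = 7 (attained at k = 2)
  C[1][0] = min over k of (A[1][0] + B[0][0] = 5 + -5 = 0, A[1][1] + B[1][0] = -5 + 3 = -2, A[1][2] + B[2][0] = 8 + 10 = 18) = -2 (attained at k = 1)
  C[1][1] = min over k of (A[1][0] + B[0][1] = 5 + 3 = 8, A[1][1] + B[1][1] = -5 + 10 = 5, A[1][2] + B[2][1] = 8 + 10 = 18) = 5 (attained at k = 1)
  C[1][2] = min over k of (A[1][0] + B[0][2] = 5 + 9 = 14, A[1][1] + B[1][2] = -5 + 3 = -2, A[1][2] + B[2][2] = 8 + 8 = 16) = -2 (attained at k = 1)
  C[2][0] = min over k of (A[2][0] + B[0][0] = -1 + -5 = -6, A[2][1] + B[1][0] = -2 + 3 = 1, A[2][2] + B[2][0] = -1 + 10 = 9) = -6 (attained at k = 0)
  C[2][1] = min over k of (A[2][0] + B[0][1] = -1 + 3 = 2, A[2][1] + B[1][1] = -2 + 10 = 8, A[2][2] + B[2][1] = -1 + 10 = 9) = 2 (attained at k = 0)
  C[2][2] = min over k of (A[2][0] + B[0][2] = -1 + 9 = 8, A[2][1] + B[1][2] = -2 + 3 = 1, A[2][2] + B[2][2] = -1 + 8 = 7) = 1 (attained at k = 1)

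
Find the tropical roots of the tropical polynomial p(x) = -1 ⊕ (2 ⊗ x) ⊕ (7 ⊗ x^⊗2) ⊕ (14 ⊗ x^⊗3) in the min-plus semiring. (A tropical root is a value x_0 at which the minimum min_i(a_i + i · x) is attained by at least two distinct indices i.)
Roots: {-7, -5, -3}

Each tropical root is a break point of the lower envelope of the lines y = a_i + i · x (there are 4 lines, with slopes 0, 1, ..., 3). Only the lines that attain the minimum somewhere contribute to roots; other lines are dominated. Here the surviving (envelope) indices are i = 3, i = 2, i = 1, i = 0.
Intersections between consecutive envelope lines give the roots: for adjacent envelope indices i < j the intersection is x = (a_i − a_j) / (j − i). Reading off the sorted break points: {-7, -5, -3}.
Verification: at each break x_0, at least two indices attain the minimum of min_i(a_i + i · x_0).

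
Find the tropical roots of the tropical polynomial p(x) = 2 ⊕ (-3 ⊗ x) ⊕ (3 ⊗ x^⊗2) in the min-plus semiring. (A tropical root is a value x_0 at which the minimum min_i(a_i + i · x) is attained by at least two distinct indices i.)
Roots: {-6, 5}

Each tropical root is a break point of the lower envelope of the lines y = a_i + i · x (there are 3 lines, with slopes 0, 1, ..., 2). Only the lines that attain the minimum somewhere contribute to roots; other lines are dominated. Here the surviving (envelope) indices are i = 2, i = 1, i = 0.
Intersections between consecutive envelope lines give the roots: for adjacent envelope indices i < j the intersection is x = (a_i − a_j) / (j − i). Reading off the sorted break points: {-6, 5}.
Verification: at each break x_0, at least two indices attain the minimum of min_i(a_i + i · x_0).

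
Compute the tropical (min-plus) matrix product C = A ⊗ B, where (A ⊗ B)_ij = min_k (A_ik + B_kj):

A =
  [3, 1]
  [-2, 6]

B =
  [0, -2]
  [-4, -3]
A ⊗ B =
  [-3, -2]
  [-2, -4]

Apply the min-plus product entry-by-entry:
  C[0][0] = min over k of (A[0][0] + B[0][0] = 3 + 0 = 3, A[0][1] + B[1][0] = 1 + -4 = -3) = -3 (attained at k = 1)
  C[0][1] = min over k of (A[0][0] + B[0][1] = 3 + -2 = 1, A[0][1] + B[1][1] = 1 + -3 = -2) = -2 (attained at k = 1)
  C[1][0] = min over k of (A[1][0] + B[0][0] = -2 + 0 = -2, A[1][1] + B[1][0] = 6 + -4 = 2) = -2 (attained at k = 0)
  C[1][1] = min over k of (A[1][0] + B[0][1] = -2 + -2 = -4, A[1][1] + B[1][1] = 6 + -3 = 3) = -4 (attained at k = 0)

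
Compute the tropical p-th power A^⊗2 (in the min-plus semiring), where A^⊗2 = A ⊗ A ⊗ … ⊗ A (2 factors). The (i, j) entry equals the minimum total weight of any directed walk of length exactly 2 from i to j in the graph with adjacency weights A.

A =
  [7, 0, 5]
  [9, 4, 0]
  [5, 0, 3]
A^⊗2 =
  [9, 4, 0]
  [5, 0, 3]
  [8, 3, 0]

Each entry (A^⊗2)_ij equals the minimum over all length-2 walks i = v_0 → v_1 → … → v_2 = j of Σ_t A[v_t][v_{t+1}]. For example, for (i, j) = (0, 2) we minimise over 3 possible intermediate vertex sequences; the minimum is 0, attained along the walk 0 → 1 → 2.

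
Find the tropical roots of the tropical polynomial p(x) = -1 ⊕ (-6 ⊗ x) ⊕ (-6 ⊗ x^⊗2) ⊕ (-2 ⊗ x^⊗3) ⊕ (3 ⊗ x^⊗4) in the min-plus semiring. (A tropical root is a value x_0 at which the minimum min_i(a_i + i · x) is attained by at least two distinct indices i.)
Roots: {-5, -4, 0, 5}

Each tropical root is a break point of the lower envelope of the lines y = a_i + i · x (there are 5 lines, with slopes 0, 1, ..., 4). Only the lines that attain the minimum somewhere contribute to roots; other lines are dominated. Here the surviving (envelope) indices are i = 4, i = 3, i = 2, i = 1, i = 0.
Intersections between consecutive envelope lines give the roots: for adjacent envelope indices i < j the intersection is x = (a_i − a_j) / (j − i). Reading off the sorted break points: {-5, -4, 0, 5}.
Verification: at each break x_0, at least two indices attain the minimum of min_i(a_i + i · x_0).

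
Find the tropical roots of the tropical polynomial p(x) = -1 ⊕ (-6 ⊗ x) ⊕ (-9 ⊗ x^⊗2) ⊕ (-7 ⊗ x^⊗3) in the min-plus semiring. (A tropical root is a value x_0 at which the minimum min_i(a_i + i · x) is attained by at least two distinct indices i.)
Roots: {-2, 3, 5}

Each tropical root is a break point of the lower envelope of the lines y = a_i + i · x (there are 4 lines, with slopes 0, 1, ..., 3). Only the lines that attain the minimum somewhere contribute to roots; other lines are dominated. Here the surviving (envelope) indices are i = 3, i = 2, i = 1, i = 0.
Intersections between consecutive envelope lines give the roots: for adjacent envelope indices i < j the intersection is x = (a_i − a_j) / (j − i). Reading off the sorted break points: {-2, 3, 5}.
Verification: at each break x_0, at least two indices attain the minimum of min_i(a_i + i · x_0).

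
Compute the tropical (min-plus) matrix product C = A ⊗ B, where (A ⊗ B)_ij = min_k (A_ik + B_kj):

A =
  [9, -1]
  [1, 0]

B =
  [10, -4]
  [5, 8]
A ⊗ B =
  [4, 5]
  [5, -3]

Apply the min-plus product entry-by-entry:
  C[0][0] = min over k of (A[0][0] + B[0][0] = 9 + 10 = 19, A[0][1] + B[1][0] = -1 + 5 = 4) = 4 (attained at k = 1)
  C[0][1] = min over k of (A[0][0] + B[0][1] = 9 + -4 = 5, A[0][1] + B[1][1] = -1 + 8 = 7) = 5 (attained at k = 0)
  C[1][0] = min over k of (A[1][0] + B[0][0] = 1 + 10 = 11, A[1][1] + B[1][0] = 0 + 5 = 5) = 5 (attained at k = 1)
  C[1][1] = min over k of (A[1][0] + B[0][1] = 1 + -4 = -3, A[1][1] + B[1][1] = 0 + 8 = 8) = -3 (attained at k = 0)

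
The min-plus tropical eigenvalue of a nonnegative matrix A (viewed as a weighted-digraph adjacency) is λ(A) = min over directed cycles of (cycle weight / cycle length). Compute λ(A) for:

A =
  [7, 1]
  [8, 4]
λ(A) = 4

Enumerate directed cycles and compute their means (weight / length). Sample:
  cycle 0 → 0: weight = 7, length = 1, mean = 7/1 ≈ 7.000
  cycle 1 → 1: weight = 4, length = 1, mean = 4/1 ≈ 4.000
  cycle 0 → 1 → 0: weight = 9, length = 2, mean = 9/2 ≈ 4.500
  cycle 1 → 0 → 1: weight = 9, length = 2, mean = 9/2 ≈ 4.500
Minimum mean = 4.000, attained e.g. along the cycle 1 → 1 with weight 4 and length 1. So λ(A) = 4/1 = 4.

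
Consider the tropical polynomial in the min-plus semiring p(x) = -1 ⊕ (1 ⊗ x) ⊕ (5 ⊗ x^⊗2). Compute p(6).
p(6) = -1

A tropical monomial a ⊗ x^⊗i evaluates to a + i · x. Evaluating each term at x = 6:
  Term 0 contributes -1 + 0 · 6 = -1
  Term 1 contributes 1 + 1 · 6 = 7
  Term 2 contributes 5 + 2 · 6 = 17
p(6) = ⊕ of these = min[-1, 7, 17] = -1.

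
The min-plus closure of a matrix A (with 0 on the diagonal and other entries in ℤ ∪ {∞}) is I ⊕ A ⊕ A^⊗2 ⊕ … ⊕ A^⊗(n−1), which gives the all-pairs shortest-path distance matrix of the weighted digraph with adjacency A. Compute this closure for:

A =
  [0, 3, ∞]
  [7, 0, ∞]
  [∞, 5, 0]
Closure =
  [0, 3, ∞]
  [7, 0, ∞]
  [12, 5, 0]

This is the Floyd-Warshall all-pairs shortest-path computation. For each intermediate vertex k = 0, 1, …, 2, update dist[i][j] ← min(dist[i][j], dist[i][k] + dist[k][j]). The final matrix gives, for each (i, j), the minimum total weight of any directed path from i to j (possibly empty when i = j).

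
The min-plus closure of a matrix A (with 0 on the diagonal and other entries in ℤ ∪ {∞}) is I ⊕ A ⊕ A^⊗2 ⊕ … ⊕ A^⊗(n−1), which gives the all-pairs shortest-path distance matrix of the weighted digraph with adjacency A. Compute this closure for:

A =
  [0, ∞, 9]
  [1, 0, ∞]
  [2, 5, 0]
Closure =
  [0, 14, 9]
  [1, 0, 10]
  [2, 5, 0]

This is the Floyd-Warshall all-pairs shortest-path computation. For each intermediate vertex k = 0, 1, …, 2, update dist[i][j] ← min(dist[i][j], dist[i][k] + dist[k][j]). The final matrix gives, for each (i, j), the minimum total weight of any directed path from i to j (possibly empty when i = j).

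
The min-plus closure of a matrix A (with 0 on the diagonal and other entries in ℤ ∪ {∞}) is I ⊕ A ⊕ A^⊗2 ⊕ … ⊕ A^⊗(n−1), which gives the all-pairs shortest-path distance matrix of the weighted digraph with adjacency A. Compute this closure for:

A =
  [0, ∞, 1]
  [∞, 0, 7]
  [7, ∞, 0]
Closure =
  [0, ∞, 1]
  [14, 0, 7]
  [7, ∞, 0]

This is the Floyd-Warshall all-pairs shortest-path computation. For each intermediate vertex k = 0, 1, …, 2, update dist[i][j] ← min(dist[i][j], dist[i][k] + dist[k][j]). The final matrix gives, for each (i, j), the minimum total weight of any directed path from i to j (possibly empty when i = j).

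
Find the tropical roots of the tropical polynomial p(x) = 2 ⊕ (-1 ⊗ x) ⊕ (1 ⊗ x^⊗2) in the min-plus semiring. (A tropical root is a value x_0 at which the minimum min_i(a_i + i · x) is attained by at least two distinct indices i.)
Roots: {-2, 3}

Each tropical root is a break point of the lower envelope of the lines y = a_i + i · x (there are 3 lines, with slopes 0, 1, ..., 2). Only the lines that attain the minimum somewhere contribute to roots; other lines are dominated. Here the surviving (envelope) indices are i = 2, i = 1, i = 0.
Intersections between consecutive envelope lines give the roots: for adjacent envelope indices i < j the intersection is x = (a_i − a_j) / (j − i). Reading off the sorted break points: {-2, 3}.
Verification: at each break x_0, at least two indices attain the minimum of min_i(a_i + i · x_0).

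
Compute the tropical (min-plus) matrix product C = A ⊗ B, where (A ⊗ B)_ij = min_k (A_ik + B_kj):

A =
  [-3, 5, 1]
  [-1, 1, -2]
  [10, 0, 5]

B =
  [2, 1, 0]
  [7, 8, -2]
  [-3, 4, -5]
A ⊗ B =
  [-2, -2, -4]
  [-5, 0, -7]
  [2, 8, -2]

Apply the min-plus product entry-by-entry:
  C[0][0] = min over k of (A[0][0] + B[0][0] = -3 + 2 = -1, A[0][1] + B[1][0] = 5 + 7 = 12, A[0][2] + B[2][0] = 1 + -3 = -2) = -2 (attained at k = 2)
  C[0][1] = min over k of (A[0][0] + B[0][1] = -3 + 1 = -2, A[0][1] + B[1][1] = 5 + 8 = 13, A[0][2] + B[2][1] = 1 + 4 = 5) = -2 (attained at k = 0)
  C[0][2] = min over k of (A[0][0] + B[0][2] = -3 + 0 = -3, A[0][1] + B[1][2] = 5 + -2 = 3, A[0][2] + B[2][2] = 1 + -5 = -4) = -4 (attained at k = 2)
  C[1][0] = min over k of (A[1][0] + B[0][0] = -1 + 2 = 1, A[1][1] + B[1][0] = 1 + 7 = 8, A[1][2] + B[2][0] = -2 + -3 = -5) = -5 (attained at k = 2)
  C[1][1] = min over k of (A[1][0] + B[0][1] = -1 + 1 = 0, A[1][1] + B[1][1] = 1 + 8 = 9, A[1][2] + B[2][1] = -2 + 4 = 2) = 0 (attained at k = 0)
  C[1][2] = min over k of (A[1][0] + B[0][2] = -1 + 0 = -1, A[1][1] + B[1][2] = 1 + -2 = -1, A[1][2] + B[2][2] = -2 + -5 = -7) = -7 (attained at k = 2)
  C[2][0] = min over k of (A[2][0] + B[0][0] = 10 + 2 = 12, A[2][1] + B[1][0] = 0 + 7 = 7, A[2][2] + B[2][0] = 5 + -3 = 2) = 2 (attained at k = 2)
  C[2][1] = min over k of (A[2][0] + B[0][1] = 10 + 1 = 11, A[2][1] + B[1][1] = 0 + 8 = 8, A[2][2] + B[2][1] = 5 + 4 = 9) = 8 (attained at k = 1)
  C[2][2] = min over k of (A[2][0] + B[0][2] = 10 + 0 = 10, A[2][1] + B[1][2] = 0 + -2 = -2, A[2][2] + B[2][2] = 5 + -5 = 0) = -2 (attained at k = 1)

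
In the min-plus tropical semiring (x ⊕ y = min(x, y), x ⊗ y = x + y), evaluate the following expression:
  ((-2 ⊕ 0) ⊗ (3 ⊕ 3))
((-2 ⊕ 0) ⊗ (3 ⊕ 3)) = 1

Expand innermost to outermost. Recall ⊕ takes the minimum of its arguments and ⊗ takes their sum. Working out the expression ((-2 ⊕ 0) ⊗ (3 ⊕ 3)) gives 1.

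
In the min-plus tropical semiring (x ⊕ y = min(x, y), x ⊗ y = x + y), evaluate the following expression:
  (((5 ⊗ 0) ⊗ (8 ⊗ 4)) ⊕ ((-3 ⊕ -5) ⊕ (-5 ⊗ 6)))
(((5 ⊗ 0) ⊗ (8 ⊗ 4)) ⊕ ((-3 ⊕ -5) ⊕ (-5 ⊗ 6))) = -5

Expand innermost to outermost. Recall ⊕ takes the minimum of its arguments and ⊗ takes their sum. Working out the expression (((5 ⊗ 0) ⊗ (8 ⊗ 4)) ⊕ ((-3 ⊕ -5) ⊕ (-5 ⊗ 6))) gives -5.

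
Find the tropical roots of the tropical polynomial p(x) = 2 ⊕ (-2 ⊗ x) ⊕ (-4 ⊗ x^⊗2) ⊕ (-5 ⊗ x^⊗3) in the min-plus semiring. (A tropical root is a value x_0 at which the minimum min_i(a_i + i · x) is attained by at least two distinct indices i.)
Roots: {1, 2, 4}

Each tropical root is a break point of the lower envelope of the lines y = a_i + i · x (there are 4 lines, with slopes 0, 1, ..., 3). Only the lines that attain the minimum somewhere contribute to roots; other lines are dominated. Here the surviving (envelope) indices are i = 3, i = 2, i = 1, i = 0.
Intersections between consecutive envelope lines give the roots: for adjacent envelope indices i < j the intersection is x = (a_i − a_j) / (j − i). Reading off the sorted break points: {1, 2, 4}.
Verification: at each break x_0, at least two indices attain the minimum of min_i(a_i + i · x_0).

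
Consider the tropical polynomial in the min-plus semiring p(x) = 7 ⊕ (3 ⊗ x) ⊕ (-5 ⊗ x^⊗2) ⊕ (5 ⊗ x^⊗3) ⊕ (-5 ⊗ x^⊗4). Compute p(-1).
p(-1) = -9

A tropical monomial a ⊗ x^⊗i evaluates to a + i · x. Evaluating each term at x = -1:
  Term 0 contributes 7 + 0 · -1 = 7
  Term 1 contributes 3 + 1 · -1 = 2
  Term 2 contributes -5 + 2 · -1 = -7
  Term 3 contributes 5 + 3 · -1 = 2
  Term 4 contributes -5 + 4 · -1 = -9
p(-1) = ⊕ of these = min[7, 2, -7, 2, -9] = -9.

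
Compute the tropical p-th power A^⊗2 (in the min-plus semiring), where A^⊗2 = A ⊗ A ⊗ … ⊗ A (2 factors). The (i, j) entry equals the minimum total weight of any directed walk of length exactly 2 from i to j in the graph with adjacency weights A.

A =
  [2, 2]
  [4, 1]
A^⊗2 =
  [4, 3]
  [5, 2]

Each entry (A^⊗2)_ij equals the minimum over all length-2 walks i = v_0 → v_1 → … → v_2 = j of Σ_t A[v_t][v_{t+1}]. For example, for (i, j) = (0, 1) we minimise over 2 possible intermediate vertex sequences; the minimum is 3, attained along the walk 0 → 1 → 1.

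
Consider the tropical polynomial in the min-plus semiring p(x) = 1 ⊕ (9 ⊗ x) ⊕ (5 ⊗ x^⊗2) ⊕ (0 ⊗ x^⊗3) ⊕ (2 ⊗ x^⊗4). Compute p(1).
p(1) = 1

A tropical monomial a ⊗ x^⊗i evaluates to a + i · x. Evaluating each term at x = 1:
  Term 0 contributes 1 + 0 · 1 = 1
  Term 1 contributes 9 + 1 · 1 = 10
  Term 2 contributes 5 + 2 · 1 = 7
  Term 3 contributes 0 + 3 · 1 = 3
  Term 4 contributes 2 + 4 · 1 = 6
p(1) = ⊕ of these = min[1, 10, 7, 3, 6] = 1.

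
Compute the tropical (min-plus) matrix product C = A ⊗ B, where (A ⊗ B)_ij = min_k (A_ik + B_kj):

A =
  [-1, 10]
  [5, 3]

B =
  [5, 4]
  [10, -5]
A ⊗ B =
  [4, 3]
  [10, -2]

Apply the min-plus product entry-by-entry:
  C[0][0] = min over k of (A[0][0] + B[0][0] = -1 + 5 = 4, A[0][1] + B[1][0] = 10 + 10 = 20) = 4 (attained at k = 0)
  C[0][1] = min over k of (A[0][0] + B[0][1] = -1 + 4 = 3, A[0][1] + B[1][1] = 10 + -5 = 5) = 3 (attained at k = 0)
  C[1][0] = min over k of (A[1][0] + B[0][0] = 5 + 5 = 10, A[1][1] + B[1][0] = 3 + 10 = 13) = 10 (attained at k = 0)
  C[1][1] = min over k of (A[1][0] + B[0][1] = 5 + 4 = 9, A[1][1] + B[1][1] = 3 + -5 = -2) = -2 (attained at k = 1)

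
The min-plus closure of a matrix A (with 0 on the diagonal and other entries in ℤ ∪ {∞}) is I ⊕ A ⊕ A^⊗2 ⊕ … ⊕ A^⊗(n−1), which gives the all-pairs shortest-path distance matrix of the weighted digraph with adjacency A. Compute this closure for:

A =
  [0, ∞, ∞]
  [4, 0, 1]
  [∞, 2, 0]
Closure =
  [0, ∞, ∞]
  [4, 0, 1]
  [6, 2, 0]

This is the Floyd-Warshall all-pairs shortest-path computation. For each intermediate vertex k = 0, 1, …, 2, update dist[i][j] ← min(dist[i][j], dist[i][k] + dist[k][j]). The final matrix gives, for each (i, j), the minimum total weight of any directed path from i to j (possibly empty when i = j).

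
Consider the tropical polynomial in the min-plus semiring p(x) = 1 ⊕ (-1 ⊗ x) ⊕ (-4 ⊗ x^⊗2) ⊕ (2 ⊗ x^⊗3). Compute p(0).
p(0) = -4

A tropical monomial a ⊗ x^⊗i evaluates to a + i · x. Evaluating each term at x = 0:
  Term 0 contributes 1 + 0 · 0 = 1
  Term 1 contributes -1 + 1 · 0 = -1
  Term 2 contributes -4 + 2 · 0 = -4
  Term 3 contributes 2 + 3 · 0 = 2
p(0) = ⊕ of these = min[1, -1, -4, 2] = -4.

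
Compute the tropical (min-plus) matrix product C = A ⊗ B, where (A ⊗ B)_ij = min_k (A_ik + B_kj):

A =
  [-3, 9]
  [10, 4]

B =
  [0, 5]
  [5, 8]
A ⊗ B =
  [-3, 2]
  [9, 12]

Apply the min-plus product entry-by-entry:
  C[0][0] = min over k of (A[0][0] + B[0][0] = -3 + 0 = -3, A[0][1] + B[1][0] = 9 + 5 = 14) = -3 (attained at k = 0)
  C[0][1] = min over k of (A[0][0] + B[0][1] = -3 + 5 = 2, A[0][1] + B[1][1] = 9 + 8 = 17) = 2 (attained at k = 0)
  C[1][0] = min over k of (A[1][0] + B[0][0] = 10 + 0 = 10, A[1][1] + B[1][0] = 4 + 5 = 9) = 9 (attained at k = 1)
  C[1][1] = min over k of (A[1][0] + B[0][1] = 10 + 5 = 15, A[1][1] + B[1][1] = 4 + 8 = 12) = 12 (attained at k = 1)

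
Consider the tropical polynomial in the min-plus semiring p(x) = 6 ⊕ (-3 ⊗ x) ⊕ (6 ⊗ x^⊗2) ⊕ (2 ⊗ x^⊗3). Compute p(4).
p(4) = 1

A tropical monomial a ⊗ x^⊗i evaluates to a + i · x. Evaluating each term at x = 4:
  Term 0 contributes 6 + 0 · 4 = 6
  Term 1 contributes -3 + 1 · 4 = 1
  Term 2 contributes 6 + 2 · 4 = 14
  Term 3 contributes 2 + 3 · 4 = 14
p(4) = ⊕ of these = min[6, 1, 14, 14] = 1.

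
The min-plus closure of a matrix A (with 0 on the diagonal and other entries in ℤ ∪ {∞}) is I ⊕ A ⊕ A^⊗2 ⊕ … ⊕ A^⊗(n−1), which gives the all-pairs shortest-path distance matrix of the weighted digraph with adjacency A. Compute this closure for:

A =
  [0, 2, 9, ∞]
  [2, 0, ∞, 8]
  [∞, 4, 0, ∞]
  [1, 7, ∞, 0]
Closure =
  [0, 2, 9, 10]
  [2, 0, 11, 8]
  [6, 4, 0, 12]
  [1, 3, 10, 0]

This is the Floyd-Warshall all-pairs shortest-path computation. For each intermediate vertex k = 0, 1, …, 3, update dist[i][j] ← min(dist[i][j], dist[i][k] + dist[k][j]). The final matrix gives, for each (i, j), the minimum total weight of any directed path from i to j (possibly empty when i = j).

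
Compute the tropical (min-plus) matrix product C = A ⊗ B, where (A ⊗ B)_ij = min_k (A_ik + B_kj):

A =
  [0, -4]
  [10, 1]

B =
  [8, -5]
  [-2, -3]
A ⊗ B =
  [-6, -7]
  [-1, -2]

Apply the min-plus product entry-by-entry:
  C[0][0] = min over k of (A[0][0] + B[0][0] = 0 + 8 = 8, A[0][1] + B[1][0] = -4 + -2 = -6) = -6 (attained at k = 1)
  C[0][1] = min over k of (A[0][0] + B[0][1] = 0 + -5 = -5, A[0][1] + B[1][1] = -4 + -3 = -7) = -7 (attained at k = 1)
  C[1][0] = min over k of (A[1][0] + B[0][0] = 10 + 8 = 18, A[1][1] + B[1][0] = 1 + -2 = -1) = -1 (attained at k = 1)
  C[1][1] = min over k of (A[1][0] + B[0][1] = 10 + -5 = 5, A[1][1] + B[1][1] = 1 + -3 = -2) = -2 (attained at k = 1)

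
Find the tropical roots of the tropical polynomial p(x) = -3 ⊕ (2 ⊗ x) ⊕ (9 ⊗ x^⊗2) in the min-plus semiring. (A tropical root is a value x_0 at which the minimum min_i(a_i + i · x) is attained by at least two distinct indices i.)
Roots: {-7, -5}

Each tropical root is a break point of the lower envelope of the lines y = a_i + i · x (there are 3 lines, with slopes 0, 1, ..., 2). Only the lines that attain the minimum somewhere contribute to roots; other lines are dominated. Here the surviving (envelope) indices are i = 2, i = 1, i = 0.
Intersections between consecutive envelope lines give the roots: for adjacent envelope indices i < j the intersection is x = (a_i − a_j) / (j − i). Reading off the sorted break points: {-7, -5}.
Verification: at each break x_0, at least two indices attain the minimum of min_i(a_i + i · x_0).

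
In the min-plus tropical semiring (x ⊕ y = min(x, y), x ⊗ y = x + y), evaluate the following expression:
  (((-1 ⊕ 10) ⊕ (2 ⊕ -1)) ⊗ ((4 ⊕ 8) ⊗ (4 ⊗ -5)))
(((-1 ⊕ 10) ⊕ (2 ⊕ -1)) ⊗ ((4 ⊕ 8) ⊗ (4 ⊗ -5))) = 2

Expand innermost to outermost. Recall ⊕ takes the minimum of its arguments and ⊗ takes their sum. Working out the expression (((-1 ⊕ 10) ⊕ (2 ⊕ -1)) ⊗ ((4 ⊕ 8) ⊗ (4 ⊗ -5))) gives 2.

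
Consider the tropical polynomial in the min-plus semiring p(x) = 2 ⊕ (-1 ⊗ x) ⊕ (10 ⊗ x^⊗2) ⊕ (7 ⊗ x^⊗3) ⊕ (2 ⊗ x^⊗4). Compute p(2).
p(2) = 1

A tropical monomial a ⊗ x^⊗i evaluates to a + i · x. Evaluating each term at x = 2:
  Term 0 contributes 2 + 0 · 2 = 2
  Term 1 contributes -1 + 1 · 2 = 1
  Term 2 contributes 10 + 2 · 2 = 14
  Term 3 contributes 7 + 3 · 2 = 13
  Term 4 contributes 2 + 4 · 2 = 10
p(2) = ⊕ of these = min[2, 1, 14, 13, 10] = 1.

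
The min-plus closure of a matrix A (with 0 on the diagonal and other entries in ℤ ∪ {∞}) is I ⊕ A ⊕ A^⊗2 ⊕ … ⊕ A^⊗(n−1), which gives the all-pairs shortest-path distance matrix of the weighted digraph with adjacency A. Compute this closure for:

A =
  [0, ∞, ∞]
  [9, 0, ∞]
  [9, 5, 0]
Closure =
  [0, ∞, ∞]
  [9, 0, ∞]
  [9, 5, 0]

This is the Floyd-Warshall all-pairs shortest-path computation. For each intermediate vertex k = 0, 1, …, 2, update dist[i][j] ← min(dist[i][j], dist[i][k] + dist[k][j]). The final matrix gives, for each (i, j), the minimum total weight of any directed path from i to j (possibly empty when i = j).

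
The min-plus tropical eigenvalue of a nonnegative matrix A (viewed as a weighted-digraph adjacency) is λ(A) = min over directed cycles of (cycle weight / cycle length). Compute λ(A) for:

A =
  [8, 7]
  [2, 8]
λ(A) = 9/2

Enumerate directed cycles and compute their means (weight / length). Sample:
  cycle 0 → 0: weight = 8, length = 1, mean = 8/1 ≈ 8.000
  cycle 1 → 1: weight = 8, length = 1, mean = 8/1 ≈ 8.000
  cycle 0 → 1 → 0: weight = 9, length = 2, mean = 9/2 ≈ 4.500
  cycle 1 → 0 → 1: weight = 9, length = 2, mean = 9/2 ≈ 4.500
Minimum mean = 4.500, attained e.g. along the cycle 0 → 1 → 0 with weight 9 and length 2. So λ(A) = 9/2 = 9/2.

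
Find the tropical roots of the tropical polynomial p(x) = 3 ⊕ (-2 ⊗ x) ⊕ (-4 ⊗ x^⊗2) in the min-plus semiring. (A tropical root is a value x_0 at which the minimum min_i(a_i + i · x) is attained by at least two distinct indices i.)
Roots: {2, 5}

Each tropical root is a break point of the lower envelope of the lines y = a_i + i · x (there are 3 lines, with slopes 0, 1, ..., 2). Only the lines that attain the minimum somewhere contribute to roots; other lines are dominated. Here the surviving (envelope) indices are i = 2, i = 1, i = 0.
Intersections between consecutive envelope lines give the roots: for adjacent envelope indices i < j the intersection is x = (a_i − a_j) / (j − i). Reading off the sorted break points: {2, 5}.
Verification: at each break x_0, at least two indices attain the minimum of min_i(a_i + i · x_0).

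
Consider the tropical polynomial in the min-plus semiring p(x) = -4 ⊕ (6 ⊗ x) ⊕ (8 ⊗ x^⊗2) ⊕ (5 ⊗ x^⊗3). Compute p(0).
p(0) = -4

A tropical monomial a ⊗ x^⊗i evaluates to a + i · x. Evaluating each term at x = 0:
  Term 0 contributes -4 + 0 · 0 = -4
  Term 1 contributes 6 + 1 · 0 = 6
  Term 2 contributes 8 + 2 · 0 = 8
  Term 3 contributes 5 + 3 · 0 = 5
p(0) = ⊕ of these = min[-4, 6, 8, 5] = -4.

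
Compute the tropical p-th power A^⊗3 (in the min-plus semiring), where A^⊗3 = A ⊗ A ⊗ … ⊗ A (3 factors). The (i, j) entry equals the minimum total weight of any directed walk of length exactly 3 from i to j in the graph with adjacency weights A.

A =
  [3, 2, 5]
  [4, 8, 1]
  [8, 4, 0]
A^⊗3 =
  [9, 7, 3]
  [9, 5, 1]
  [8, 4, 0]

Each entry (A^⊗3)_ij equals the minimum over all length-3 walks i = v_0 → v_1 → … → v_3 = j of Σ_t A[v_t][v_{t+1}]. For example, for (i, j) = (0, 2) we minimise over 9 possible intermediate vertex sequences; the minimum is 3, attained along the walk 0 → 1 → 2 → 2.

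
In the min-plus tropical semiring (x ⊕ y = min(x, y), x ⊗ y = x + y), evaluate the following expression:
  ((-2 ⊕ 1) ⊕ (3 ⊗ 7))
((-2 ⊕ 1) ⊕ (3 ⊗ 7)) = -2

Expand innermost to outermost. Recall ⊕ takes the minimum of its arguments and ⊗ takes their sum. Working out the expression ((-2 ⊕ 1) ⊕ (3 ⊗ 7)) gives -2.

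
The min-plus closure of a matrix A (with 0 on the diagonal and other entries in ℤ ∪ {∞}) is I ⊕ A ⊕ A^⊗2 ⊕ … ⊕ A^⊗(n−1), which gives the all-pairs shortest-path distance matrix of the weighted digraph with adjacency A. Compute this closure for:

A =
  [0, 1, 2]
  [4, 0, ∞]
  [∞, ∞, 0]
Closure =
  [0, 1, 2]
  [4, 0, 6]
  [∞, ∞, 0]

This is the Floyd-Warshall all-pairs shortest-path computation. For each intermediate vertex k = 0, 1, …, 2, update dist[i][j] ← min(dist[i][j], dist[i][k] + dist[k][j]). The final matrix gives, for each (i, j), the minimum total weight of any directed path from i to j (possibly empty when i = j).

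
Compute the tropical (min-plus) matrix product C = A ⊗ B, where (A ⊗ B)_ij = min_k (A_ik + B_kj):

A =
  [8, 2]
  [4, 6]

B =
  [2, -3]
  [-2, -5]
A ⊗ B =
  [0, -3]
  [4, 1]

Apply the min-plus product entry-by-entry:
  C[0][0] = min over k of (A[0][0] + B[0][0] = 8 + 2 = 10, A[0][1] + B[1][0] = 2 + -2 = 0) = 0 (attained at k = 1)
  C[0][1] = min over k of (A[0][0] + B[0][1] = 8 + -3 = 5, A[0][1] + B[1][1] = 2 + -5 = -3) = -3 (attained at k = 1)
  C[1][0] = min over k of (A[1][0] + B[0][0] = 4 + 2 = 6, A[1][1] + B[1][0] = 6 + -2 = 4) = 4 (attained at k = 1)
  C[1][1] = min over k of (A[1][0] + B[0][1] = 4 + -3 = 1, A[1][1] + B[1][1] = 6 + -5 = 1) = 1 (attained at k = 0)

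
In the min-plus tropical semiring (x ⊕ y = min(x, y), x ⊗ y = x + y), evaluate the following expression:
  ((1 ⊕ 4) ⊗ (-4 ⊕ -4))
((1 ⊕ 4) ⊗ (-4 ⊕ -4)) = -3

Expand innermost to outermost. Recall ⊕ takes the minimum of its arguments and ⊗ takes their sum. Working out the expression ((1 ⊕ 4) ⊗ (-4 ⊕ -4)) gives -3.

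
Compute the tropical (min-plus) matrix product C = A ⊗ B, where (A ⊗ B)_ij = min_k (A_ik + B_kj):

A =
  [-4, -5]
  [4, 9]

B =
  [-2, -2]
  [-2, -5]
A ⊗ B =
  [-7, -10]
  [2, 2]

Apply the min-plus product entry-by-entry:
  C[0][0] = min over k of (A[0][0] + B[0][0] = -4 + -2 = -6, A[0][1] + B[1][0] = -5 + -2 = -7) = -7 (attained at k = 1)
  C[0][1] = min over k of (A[0][0] + B[0][1] = -4 + -2 = -6, A[0][1] + B[1][1] = -5 + -5 = -10) = -10 (attained at k = 1)
  C[1][0] = min over k of (A[1][0] + B[0][0] = 4 + -2 = 2, A[1][1] + B[1][0] = 9 + -2 = 7) = 2 (attained at k = 0)
  C[1][1] = min over k of (A[1][0] + B[0][1] = 4 + -2 = 2, A[1][1] + B[1][1] = 9 + -5 = 4) = 2 (attained at k = 0)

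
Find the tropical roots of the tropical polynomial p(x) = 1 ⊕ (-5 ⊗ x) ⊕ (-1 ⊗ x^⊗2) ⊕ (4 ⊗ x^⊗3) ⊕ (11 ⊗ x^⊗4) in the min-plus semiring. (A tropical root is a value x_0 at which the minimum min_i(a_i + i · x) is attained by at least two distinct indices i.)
Roots: {-7, -5, -4, 6}

Each tropical root is a break point of the lower envelope of the lines y = a_i + i · x (there are 5 lines, with slopes 0, 1, ..., 4). Only the lines that attain the minimum somewhere contribute to roots; other lines are dominated. Here the surviving (envelope) indices are i = 4, i = 3, i = 2, i = 1, i = 0.
Intersections between consecutive envelope lines give the roots: for adjacent envelope indices i < j the intersection is x = (a_i − a_j) / (j − i). Reading off the sorted break points: {-7, -5, -4, 6}.
Verification: at each break x_0, at least two indices attain the minimum of min_i(a_i + i · x_0).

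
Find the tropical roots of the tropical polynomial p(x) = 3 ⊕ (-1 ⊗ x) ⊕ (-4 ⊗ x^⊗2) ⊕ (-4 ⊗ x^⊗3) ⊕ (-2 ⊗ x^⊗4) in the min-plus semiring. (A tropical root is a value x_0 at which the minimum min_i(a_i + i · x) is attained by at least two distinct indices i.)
Roots: {-2, 0, 3, 4}

Each tropical root is a break point of the lower envelope of the lines y = a_i + i · x (there are 5 lines, with slopes 0, 1, ..., 4). Only the lines that attain the minimum somewhere contribute to roots; other lines are dominated. Here the surviving (envelope) indices are i = 4, i = 3, i = 2, i = 1, i = 0.
Intersections between consecutive envelope lines give the roots: for adjacent envelope indices i < j the intersection is x = (a_i − a_j) / (j − i). Reading off the sorted break points: {-2, 0, 3, 4}.
Verification: at each break x_0, at least two indices attain the minimum of min_i(a_i + i · x_0).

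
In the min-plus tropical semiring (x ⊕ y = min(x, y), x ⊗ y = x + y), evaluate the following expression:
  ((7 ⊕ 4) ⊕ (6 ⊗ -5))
((7 ⊕ 4) ⊕ (6 ⊗ -5)) = 1

Expand innermost to outermost. Recall ⊕ takes the minimum of its arguments and ⊗ takes their sum. Working out the expression ((7 ⊕ 4) ⊕ (6 ⊗ -5)) gives 1.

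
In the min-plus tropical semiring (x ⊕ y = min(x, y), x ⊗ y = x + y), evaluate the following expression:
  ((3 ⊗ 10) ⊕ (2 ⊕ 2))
((3 ⊗ 10) ⊕ (2 ⊕ 2)) = 2

Expand innermost to outermost. Recall ⊕ takes the minimum of its arguments and ⊗ takes their sum. Working out the expression ((3 ⊗ 10) ⊕ (2 ⊕ 2)) gives 2.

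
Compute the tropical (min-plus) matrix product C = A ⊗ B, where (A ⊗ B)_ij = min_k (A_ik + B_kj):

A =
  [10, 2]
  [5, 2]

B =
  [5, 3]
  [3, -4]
A ⊗ B =
  [5, -2]
  [5, -2]

Apply the min-plus product entry-by-entry:
  C[0][0] = min over k of (A[0][0] + B[0][0] = 10 + 5 = 15, A[0][1] + B[1][0] = 2 + 3 = 5) = 5 (attained at k = 1)
  C[0][1] = min over k of (A[0][0] + B[0][1] = 10 + 3 = 13, A[0][1] + B[1][1] = 2 + -4 = -2) = -2 (attained at k = 1)
  C[1][0] = min over k of (A[1][0] + B[0][0] = 5 + 5 = 10, A[1][1] + B[1][0] = 2 + 3 = 5) = 5 (attained at k = 1)
  C[1][1] = min over k of (A[1][0] + B[0][1] = 5 + 3 = 8, A[1][1] + B[1][1] = 2 + -4 = -2) = -2 (attained at k = 1)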